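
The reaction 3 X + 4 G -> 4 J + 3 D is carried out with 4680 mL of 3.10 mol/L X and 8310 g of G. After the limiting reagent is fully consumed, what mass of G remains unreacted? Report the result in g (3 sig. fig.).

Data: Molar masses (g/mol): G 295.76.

2590 g

n(X) = 3.10 × 4680/1000 = 14.51 mol
n(G) = 8310 / 295.76 = 28.10 mol
n/ν for X = 14.51/3 = 4.837
n/ν for G = 28.10/4 = 7.025
Smallest n/ν is X → limiting reagent.
G consumed = (4/3) × 14.51 = 19.35 mol
G remaining = 28.10 − 19.35 = 8.750 mol
mass = 8.750 × 295.76 = 2588 g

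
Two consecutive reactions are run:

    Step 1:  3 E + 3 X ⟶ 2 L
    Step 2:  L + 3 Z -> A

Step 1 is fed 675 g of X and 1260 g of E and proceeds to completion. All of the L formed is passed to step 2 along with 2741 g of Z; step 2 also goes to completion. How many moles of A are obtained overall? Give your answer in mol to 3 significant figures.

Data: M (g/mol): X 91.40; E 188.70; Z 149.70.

4.45 mol

Step 1:
n(X) = 675.0 / 91.40 = 7.385 mol
n(E) = 1260 / 188.70 = 6.677 mol
n/ν for X = 7.385/3 = 2.462
n/ν for E = 6.677/3 = 2.226
Smallest n/ν is E → limiting reagent.
n(L) produced = (2/3) × 6.677 = 4.451 mol
Step 2:
n(L) available = 4.451 mol
n(Z) = 2741 / 149.70 = 18.31 mol
n/ν for L = 4.451/1 = 4.451
n/ν for Z = 18.31/3 = 6.103
Smallest n/ν is L → limiting reagent.
n(A) = (1/1) × 4.451 = 4.451 mol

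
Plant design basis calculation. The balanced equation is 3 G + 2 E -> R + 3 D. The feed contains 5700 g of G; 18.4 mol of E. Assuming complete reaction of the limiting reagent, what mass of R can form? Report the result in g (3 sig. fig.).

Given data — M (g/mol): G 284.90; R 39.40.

n(G) = 5700 / 284.90 = 20.01 mol
n(E) = 18.40 mol
n/ν → G: 6.670, E: 9.200; G is limiting.
n(R) = (1/3) × 20.01 = 6.670 mol
mass = 6.670 × 39.40 = 262.8 g

263 g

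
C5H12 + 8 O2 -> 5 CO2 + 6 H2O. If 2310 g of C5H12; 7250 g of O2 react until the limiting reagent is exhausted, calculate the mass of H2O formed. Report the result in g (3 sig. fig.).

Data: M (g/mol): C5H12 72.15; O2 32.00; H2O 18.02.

n(C5H12) = 2310 / 72.15 = 32.02 mol
n(O2) = 7250 / 32.00 = 226.6 mol
n/ν → C5H12: 32.02, O2: 28.33; O2 is limiting.
n(H2O) = (6/8) × 226.6 = 170.0 mol
mass = 170.0 × 18.02 = 3063 g

3060 g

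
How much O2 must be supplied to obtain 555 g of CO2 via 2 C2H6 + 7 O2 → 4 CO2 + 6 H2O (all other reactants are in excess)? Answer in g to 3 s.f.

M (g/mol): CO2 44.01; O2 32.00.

706 g

n(CO2) = 555 / 44.01 = 12.61 mol
n(O2) = (7/4) × 12.61 = 22.07 mol
mass = 22.07 × 32.00 = 706.2 g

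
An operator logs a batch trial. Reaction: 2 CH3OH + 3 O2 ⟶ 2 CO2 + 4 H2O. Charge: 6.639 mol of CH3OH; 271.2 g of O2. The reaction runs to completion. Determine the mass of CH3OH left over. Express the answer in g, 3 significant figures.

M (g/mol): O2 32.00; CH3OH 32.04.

31.7 g

n(CH3OH) = 6.639 mol
n(O2) = 271.2 / 32.00 = 8.475 mol
n/ν for CH3OH = 6.639/2 = 3.320
n/ν for O2 = 8.475/3 = 2.825
Smallest n/ν is O2 → limiting reagent.
CH3OH consumed = (2/3) × 8.475 = 5.650 mol
CH3OH remaining = 6.639 − 5.650 = 0.9890 mol
mass = 0.9890 × 32.04 = 31.69 g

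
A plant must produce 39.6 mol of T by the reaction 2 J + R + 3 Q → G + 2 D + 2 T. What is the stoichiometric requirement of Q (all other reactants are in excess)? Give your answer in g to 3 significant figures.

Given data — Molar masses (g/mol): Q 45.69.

n(T) = 39.60 mol
n(Q) = (3/2) × 39.60 = 59.40 mol
mass = 59.40 × 45.69 = 2714 g

2710 g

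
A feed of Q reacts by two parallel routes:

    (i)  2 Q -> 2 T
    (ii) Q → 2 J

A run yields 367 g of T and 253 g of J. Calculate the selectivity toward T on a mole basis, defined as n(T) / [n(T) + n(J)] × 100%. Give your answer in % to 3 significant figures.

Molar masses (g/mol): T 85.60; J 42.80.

n(T) = 367 / 85.60 = 4.287 mol
n(J) = 253 / 42.80 = 5.911 mol
selectivity = 4.287/(4.287+5.911) × 100 = 42.04 %

42.0 %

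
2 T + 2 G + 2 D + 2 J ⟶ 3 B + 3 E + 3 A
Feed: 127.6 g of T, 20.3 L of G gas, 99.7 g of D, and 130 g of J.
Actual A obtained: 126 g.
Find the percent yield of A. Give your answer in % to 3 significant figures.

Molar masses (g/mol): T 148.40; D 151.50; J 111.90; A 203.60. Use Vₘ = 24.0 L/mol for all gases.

62.7 %

n(T) = 127.6 / 148.40 = 0.8598 mol
n(G) = 20.30 / 24.0 = 0.8458 mol
n(D) = 99.70 / 151.50 = 0.6581 mol
n(J) = 130.0 / 111.90 = 1.162 mol
n/ν → T: 0.4299, G: 0.4229, D: 0.3291, J: 0.5810; D is limiting.
theoretical n(A) = (3/2) × 0.6581 = 0.9872 mol → 201.0 g
% yield = 126 / 201.0 × 100 = 62.69 %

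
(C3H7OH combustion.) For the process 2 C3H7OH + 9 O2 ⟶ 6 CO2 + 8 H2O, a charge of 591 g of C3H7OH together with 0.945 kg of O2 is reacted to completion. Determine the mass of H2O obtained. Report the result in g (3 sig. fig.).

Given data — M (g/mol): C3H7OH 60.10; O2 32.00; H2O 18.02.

473 g

n(C3H7OH) = 591.0 / 60.10 = 9.834 mol
n(O2) = 0.9450×1000 / 32.00 = 29.53 mol
n/ν → C3H7OH: 4.917, O2: 3.281; O2 is limiting.
n(H2O) = (8/9) × 29.53 = 26.25 mol
mass = 26.25 × 18.02 = 473.0 g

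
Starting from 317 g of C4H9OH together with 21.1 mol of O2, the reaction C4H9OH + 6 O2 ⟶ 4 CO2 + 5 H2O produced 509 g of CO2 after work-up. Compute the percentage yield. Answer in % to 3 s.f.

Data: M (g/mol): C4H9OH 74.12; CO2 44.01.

n(C4H9OH) = 317.0 / 74.12 = 4.277 mol
n(O2) = 21.10 mol
n/ν for C4H9OH = 4.277/1 = 4.277
n/ν for O2 = 21.10/6 = 3.517
Smallest n/ν is O2 → limiting reagent.
theoretical n(CO2) = (4/6) × 21.10 = 14.07 mol → 619.2 g
% yield = 509 / 619.2 × 100 = 82.20 %

82.2 %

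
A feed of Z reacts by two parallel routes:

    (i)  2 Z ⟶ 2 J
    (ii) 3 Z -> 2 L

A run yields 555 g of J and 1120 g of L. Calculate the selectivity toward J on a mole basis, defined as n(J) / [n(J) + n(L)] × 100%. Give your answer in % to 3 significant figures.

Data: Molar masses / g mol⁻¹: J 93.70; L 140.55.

42.6 %

n(J) = 555 / 93.70 = 5.923 mol
n(L) = 1120 / 140.55 = 7.969 mol
selectivity = 5.923/(5.923+7.969) × 100 = 42.64 %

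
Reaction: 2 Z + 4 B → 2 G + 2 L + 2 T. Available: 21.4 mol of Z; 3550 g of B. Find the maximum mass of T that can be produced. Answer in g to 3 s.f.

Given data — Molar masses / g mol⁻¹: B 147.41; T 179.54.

2160 g

n(Z) = 21.40 mol
n(B) = 3550 / 147.41 = 24.08 mol
n/ν for Z = 21.40/2 = 10.70
n/ν for B = 24.08/4 = 6.020
Smallest n/ν is B → limiting reagent.
n(T) = (2/4) × 24.08 = 12.04 mol
mass = 12.04 × 179.54 = 2162 g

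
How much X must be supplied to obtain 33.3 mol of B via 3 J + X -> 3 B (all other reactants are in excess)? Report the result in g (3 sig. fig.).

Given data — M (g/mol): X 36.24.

n(B) = 33.30 mol
n(X) = (1/3) × 33.30 = 11.10 mol
mass = 11.10 × 36.24 = 402.3 g

402 g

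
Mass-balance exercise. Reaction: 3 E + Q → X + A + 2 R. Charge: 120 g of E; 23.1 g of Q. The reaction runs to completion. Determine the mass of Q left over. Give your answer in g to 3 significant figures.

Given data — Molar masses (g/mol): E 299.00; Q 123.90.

n(E) = 120.0 / 299.00 = 0.4013 mol
n(Q) = 23.10 / 123.90 = 0.1864 mol
n/ν for E = 0.4013/3 = 0.1338
n/ν for Q = 0.1864/1 = 0.1864
Smallest n/ν is E → limiting reagent.
Q consumed = (1/3) × 0.4013 = 0.1338 mol
Q remaining = 0.1864 − 0.1338 = 0.05260 mol
mass = 0.05260 × 123.90 = 6.517 g

6.52 g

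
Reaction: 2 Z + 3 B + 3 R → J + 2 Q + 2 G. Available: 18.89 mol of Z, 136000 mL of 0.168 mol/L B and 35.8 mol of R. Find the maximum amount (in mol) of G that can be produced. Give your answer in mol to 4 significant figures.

15.23 mol

n(Z) = 18.89 mol
n(B) = 0.168 × 136000/1000 = 22.85 mol
n(R) = 35.80 mol
n/ν for Z = 18.89/2 = 9.445
n/ν for B = 22.85/3 = 7.617
n/ν for R = 35.80/3 = 11.93
Smallest n/ν is B → limiting reagent.
n(G) = (2/3) × 22.85 = 15.23 mol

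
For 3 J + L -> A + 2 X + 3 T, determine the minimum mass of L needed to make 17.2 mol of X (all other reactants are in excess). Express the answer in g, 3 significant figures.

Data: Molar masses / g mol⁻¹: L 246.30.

2120 g

n(X) = 17.20 mol
n(L) = (1/2) × 17.20 = 8.600 mol
mass = 8.600 × 246.30 = 2118 g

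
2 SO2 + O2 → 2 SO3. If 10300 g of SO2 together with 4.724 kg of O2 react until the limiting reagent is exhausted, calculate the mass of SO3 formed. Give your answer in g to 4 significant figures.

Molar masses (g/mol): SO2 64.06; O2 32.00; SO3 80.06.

n(SO2) = 10300 / 64.06 = 160.8 mol
n(O2) = 4.724×1000 / 32.00 = 147.6 mol
n/ν for SO2 = 160.8/2 = 80.40
n/ν for O2 = 147.6/1 = 147.6
Smallest n/ν is SO2 → limiting reagent.
n(SO3) = (2/2) × 160.8 = 160.8 mol
mass = 160.8 × 80.06 = 12870 g

12870 g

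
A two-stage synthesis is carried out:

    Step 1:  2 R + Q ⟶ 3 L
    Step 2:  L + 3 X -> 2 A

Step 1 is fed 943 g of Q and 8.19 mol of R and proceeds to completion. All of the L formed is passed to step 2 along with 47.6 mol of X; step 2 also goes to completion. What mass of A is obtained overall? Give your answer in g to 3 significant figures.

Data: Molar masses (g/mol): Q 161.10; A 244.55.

6010 g

Step 1:
n(Q) = 943.0 / 161.10 = 5.854 mol
n(R) = 8.190 mol
n/ν → Q: 5.854, R: 4.095; R is limiting.
n(L) produced = (3/2) × 8.190 = 12.29 mol
Step 2:
n(L) available = 12.29 mol
n(X) = 47.60 mol
n/ν → L: 12.29, X: 15.87; L is limiting.
n(A) = (2/1) × 12.29 = 24.58 mol
mass = 24.58 × 244.55 = 6011 g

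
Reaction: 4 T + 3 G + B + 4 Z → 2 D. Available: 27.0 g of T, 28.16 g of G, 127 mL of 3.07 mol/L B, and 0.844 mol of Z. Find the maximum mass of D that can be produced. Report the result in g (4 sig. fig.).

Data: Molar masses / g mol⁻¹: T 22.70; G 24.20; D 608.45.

256.8 g

n(T) = 27.00 / 22.70 = 1.189 mol
n(G) = 28.16 / 24.20 = 1.164 mol
n(B) = 3.07 × 127.0/1000 = 0.3899 mol
n(Z) = 0.8440 mol
n/ν for T = 1.189/4 = 0.2973
n/ν for G = 1.164/3 = 0.3880
n/ν for B = 0.3899/1 = 0.3899
n/ν for Z = 0.8440/4 = 0.2110
Smallest n/ν is Z → limiting reagent.
n(D) = (2/4) × 0.8440 = 0.4220 mol
mass = 0.4220 × 608.45 = 256.8 g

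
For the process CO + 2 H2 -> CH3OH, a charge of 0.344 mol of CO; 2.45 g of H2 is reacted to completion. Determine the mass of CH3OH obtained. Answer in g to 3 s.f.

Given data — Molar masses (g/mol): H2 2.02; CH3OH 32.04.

n(CO) = 0.3440 mol
n(H2) = 2.450 / 2.02 = 1.213 mol
n/ν for CO = 0.3440/1 = 0.3440
n/ν for H2 = 1.213/2 = 0.6065
Smallest n/ν is CO → limiting reagent.
n(CH3OH) = (1/1) × 0.3440 = 0.3440 mol
mass = 0.3440 × 32.04 = 11.02 g

11.0 g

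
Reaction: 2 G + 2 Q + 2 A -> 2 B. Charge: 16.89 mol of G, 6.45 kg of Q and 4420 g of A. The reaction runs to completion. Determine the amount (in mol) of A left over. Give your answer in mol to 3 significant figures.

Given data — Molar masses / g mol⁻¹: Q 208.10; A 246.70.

1.03 mol

n(G) = 16.89 mol
n(Q) = 6.450×1000 / 208.10 = 30.99 mol
n(A) = 4420 / 246.70 = 17.92 mol
n/ν for G = 16.89/2 = 8.445
n/ν for Q = 30.99/2 = 15.50
n/ν for A = 17.92/2 = 8.960
Smallest n/ν is G → limiting reagent.
A consumed = (2/2) × 16.89 = 16.89 mol
A remaining = 17.92 − 16.89 = 1.030 mol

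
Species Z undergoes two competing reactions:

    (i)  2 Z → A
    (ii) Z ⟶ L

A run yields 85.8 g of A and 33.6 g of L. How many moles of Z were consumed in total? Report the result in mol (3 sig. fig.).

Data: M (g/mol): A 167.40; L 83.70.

n(A) = 85.8 / 167.40 = 0.5125 mol
n(L) = 33.6 / 83.70 = 0.4014 mol
n(Z) via (i) = (2/1)×0.5125 = 1.025 mol
n(Z) via (ii) = (1/1)×0.4014 = 0.4014 mol
total n(Z) = 1.025 + 0.4014 = 1.426 mol

1.43 mol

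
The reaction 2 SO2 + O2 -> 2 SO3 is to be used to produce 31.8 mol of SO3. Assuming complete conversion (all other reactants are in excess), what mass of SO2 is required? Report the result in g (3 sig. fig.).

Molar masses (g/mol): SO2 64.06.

n(SO3) = 31.80 mol
n(SO2) = (2/2) × 31.80 = 31.80 mol
mass = 31.80 × 64.06 = 2037 g

2040 g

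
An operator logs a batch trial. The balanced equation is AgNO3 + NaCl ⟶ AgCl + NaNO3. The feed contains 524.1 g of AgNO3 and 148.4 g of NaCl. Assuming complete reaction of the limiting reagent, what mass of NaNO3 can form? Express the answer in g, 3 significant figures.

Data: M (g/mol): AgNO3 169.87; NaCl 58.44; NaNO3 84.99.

n(AgNO3) = 524.1 / 169.87 = 3.085 mol
n(NaCl) = 148.4 / 58.44 = 2.539 mol
n/ν for AgNO3 = 3.085/1 = 3.085
n/ν for NaCl = 2.539/1 = 2.539
Smallest n/ν is NaCl → limiting reagent.
n(NaNO3) = (1/1) × 2.539 = 2.539 mol
mass = 2.539 × 84.99 = 215.8 g

216 g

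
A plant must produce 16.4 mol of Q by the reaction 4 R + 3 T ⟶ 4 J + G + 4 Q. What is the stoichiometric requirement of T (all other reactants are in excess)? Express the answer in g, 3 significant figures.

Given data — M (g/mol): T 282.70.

n(Q) = 16.40 mol
n(T) = (3/4) × 16.40 = 12.30 mol
mass = 12.30 × 282.70 = 3477 g

3480 g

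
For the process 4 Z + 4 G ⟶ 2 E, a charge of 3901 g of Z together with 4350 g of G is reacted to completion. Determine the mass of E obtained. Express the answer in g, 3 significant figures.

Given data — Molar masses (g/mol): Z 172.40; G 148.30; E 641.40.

7260 g

n(Z) = 3901 / 172.40 = 22.63 mol
n(G) = 4350 / 148.30 = 29.33 mol
n/ν for Z = 22.63/4 = 5.658
n/ν for G = 29.33/4 = 7.333
Smallest n/ν is Z → limiting reagent.
n(E) = (2/4) × 22.63 = 11.32 mol
mass = 11.32 × 641.40 = 7261 g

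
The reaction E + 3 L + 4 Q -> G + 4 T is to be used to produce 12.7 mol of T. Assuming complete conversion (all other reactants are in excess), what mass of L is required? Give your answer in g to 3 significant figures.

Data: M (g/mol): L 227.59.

n(T) = 12.70 mol
n(L) = (3/4) × 12.70 = 9.525 mol
mass = 9.525 × 227.59 = 2168 g

2170 g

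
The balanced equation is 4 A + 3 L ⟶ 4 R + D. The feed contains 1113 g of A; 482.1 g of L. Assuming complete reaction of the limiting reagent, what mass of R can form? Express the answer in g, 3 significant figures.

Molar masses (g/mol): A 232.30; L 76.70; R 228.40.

n(A) = 1113 / 232.30 = 4.791 mol
n(L) = 482.1 / 76.70 = 6.286 mol
n/ν → A: 1.198, L: 2.095; A is limiting.
n(R) = (4/4) × 4.791 = 4.791 mol
mass = 4.791 × 228.40 = 1094 g

1090 g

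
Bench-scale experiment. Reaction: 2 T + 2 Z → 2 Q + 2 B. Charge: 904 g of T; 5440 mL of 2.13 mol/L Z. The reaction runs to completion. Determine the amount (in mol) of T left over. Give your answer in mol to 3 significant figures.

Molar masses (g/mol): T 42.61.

n(T) = 904.0 / 42.61 = 21.22 mol
n(Z) = 2.13 × 5440/1000 = 11.59 mol
n/ν for T = 21.22/2 = 10.61
n/ν for Z = 11.59/2 = 5.795
Smallest n/ν is Z → limiting reagent.
T consumed = (2/2) × 11.59 = 11.59 mol
T remaining = 21.22 − 11.59 = 9.630 mol

9.63 mol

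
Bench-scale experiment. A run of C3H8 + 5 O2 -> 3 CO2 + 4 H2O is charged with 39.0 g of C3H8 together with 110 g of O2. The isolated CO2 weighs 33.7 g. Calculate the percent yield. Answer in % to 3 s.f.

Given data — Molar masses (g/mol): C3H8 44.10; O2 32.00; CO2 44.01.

37.1 %

n(C3H8) = 39.00 / 44.10 = 0.8844 mol
n(O2) = 110.0 / 32.00 = 3.438 mol
n/ν for C3H8 = 0.8844/1 = 0.8844
n/ν for O2 = 3.438/5 = 0.6876
Smallest n/ν is O2 → limiting reagent.
theoretical n(CO2) = (3/5) × 3.438 = 2.063 mol → 90.79 g
% yield = 33.7 / 90.79 × 100 = 37.12 %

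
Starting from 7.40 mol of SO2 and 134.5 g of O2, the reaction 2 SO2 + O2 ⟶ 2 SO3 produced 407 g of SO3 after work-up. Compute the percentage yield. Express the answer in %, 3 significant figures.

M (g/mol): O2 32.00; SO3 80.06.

n(SO2) = 7.400 mol
n(O2) = 134.5 / 32.00 = 4.203 mol
n/ν for SO2 = 7.400/2 = 3.700
n/ν for O2 = 4.203/1 = 4.203
Smallest n/ν is SO2 → limiting reagent.
theoretical n(SO3) = (2/2) × 7.400 = 7.400 mol → 592.4 g
% yield = 407 / 592.4 × 100 = 68.70 %

68.7 %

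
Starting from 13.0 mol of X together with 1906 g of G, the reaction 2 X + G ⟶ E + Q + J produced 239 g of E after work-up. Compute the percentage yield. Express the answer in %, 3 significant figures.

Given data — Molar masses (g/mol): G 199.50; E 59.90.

61.4 %

n(X) = 13.00 mol
n(G) = 1906 / 199.50 = 9.554 mol
n/ν → X: 6.500, G: 9.554; X is limiting.
theoretical n(E) = (1/2) × 13.00 = 6.500 mol → 389.4 g
% yield = 239 / 389.4 × 100 = 61.38 %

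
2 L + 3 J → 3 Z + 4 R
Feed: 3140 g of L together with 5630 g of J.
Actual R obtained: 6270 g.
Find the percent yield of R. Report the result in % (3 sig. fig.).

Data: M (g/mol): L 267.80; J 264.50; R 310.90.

86.0 %

n(L) = 3140 / 267.80 = 11.73 mol
n(J) = 5630 / 264.50 = 21.29 mol
n/ν for L = 11.73/2 = 5.865
n/ν for J = 21.29/3 = 7.097
Smallest n/ν is L → limiting reagent.
theoretical n(R) = (4/2) × 11.73 = 23.46 mol → 7294 g
% yield = 6270 / 7294 × 100 = 85.96 %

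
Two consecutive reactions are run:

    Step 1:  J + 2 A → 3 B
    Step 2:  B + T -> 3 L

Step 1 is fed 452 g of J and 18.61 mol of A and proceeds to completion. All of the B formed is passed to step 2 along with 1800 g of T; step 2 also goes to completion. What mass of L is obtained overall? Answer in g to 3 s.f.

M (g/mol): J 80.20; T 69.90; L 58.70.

Step 1:
n(J) = 452.0 / 80.20 = 5.636 mol
n(A) = 18.61 mol
n/ν for J = 5.636/1 = 5.636
n/ν for A = 18.61/2 = 9.305
Smallest n/ν is J → limiting reagent.
n(B) produced = (3/1) × 5.636 = 16.91 mol
Step 2:
n(B) available = 16.91 mol
n(T) = 1800 / 69.90 = 25.75 mol
n/ν for B = 16.91/1 = 16.91
n/ν for T = 25.75/1 = 25.75
Smallest n/ν is B → limiting reagent.
n(L) = (3/1) × 16.91 = 50.73 mol
mass = 50.73 × 58.70 = 2978 g

2980 g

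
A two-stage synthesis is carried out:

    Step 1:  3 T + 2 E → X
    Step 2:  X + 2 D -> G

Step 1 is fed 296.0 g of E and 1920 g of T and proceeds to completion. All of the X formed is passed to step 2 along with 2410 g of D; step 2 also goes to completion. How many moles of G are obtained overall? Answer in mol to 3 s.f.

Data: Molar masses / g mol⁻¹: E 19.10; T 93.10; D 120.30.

6.87 mol

Step 1:
n(E) = 296.0 / 19.10 = 15.50 mol
n(T) = 1920 / 93.10 = 20.62 mol
n/ν for E = 15.50/2 = 7.750
n/ν for T = 20.62/3 = 6.873
Smallest n/ν is T → limiting reagent.
n(X) produced = (1/3) × 20.62 = 6.873 mol
Step 2:
n(X) available = 6.873 mol
n(D) = 2410 / 120.30 = 20.03 mol
n/ν for X = 6.873/1 = 6.873
n/ν for D = 20.03/2 = 10.02
Smallest n/ν is X → limiting reagent.
n(G) = (1/1) × 6.873 = 6.873 mol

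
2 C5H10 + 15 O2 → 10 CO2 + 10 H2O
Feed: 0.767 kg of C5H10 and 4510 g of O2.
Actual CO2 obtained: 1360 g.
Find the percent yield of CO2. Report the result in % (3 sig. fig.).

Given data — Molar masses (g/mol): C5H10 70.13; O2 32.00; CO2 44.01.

n(C5H10) = 0.7670×1000 / 70.13 = 10.94 mol
n(O2) = 4510 / 32.00 = 140.9 mol
n/ν for C5H10 = 10.94/2 = 5.470
n/ν for O2 = 140.9/15 = 9.393
Smallest n/ν is C5H10 → limiting reagent.
theoretical n(CO2) = (10/2) × 10.94 = 54.70 mol → 2407 g
% yield = 1360 / 2407 × 100 = 56.50 %

56.5 %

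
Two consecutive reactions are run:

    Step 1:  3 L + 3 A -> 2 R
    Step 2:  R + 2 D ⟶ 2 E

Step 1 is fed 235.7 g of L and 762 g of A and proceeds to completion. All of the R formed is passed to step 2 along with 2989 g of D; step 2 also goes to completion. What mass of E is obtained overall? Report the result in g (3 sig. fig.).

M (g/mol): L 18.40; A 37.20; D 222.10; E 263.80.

Step 1:
n(L) = 235.7 / 18.40 = 12.81 mol
n(A) = 762.0 / 37.20 = 20.48 mol
n/ν for L = 12.81/3 = 4.270
n/ν for A = 20.48/3 = 6.827
Smallest n/ν is L → limiting reagent.
n(R) produced = (2/3) × 12.81 = 8.540 mol
Step 2:
n(R) available = 8.540 mol
n(D) = 2989 / 222.10 = 13.46 mol
n/ν for R = 8.540/1 = 8.540
n/ν for D = 13.46/2 = 6.730
Smallest n/ν is D → limiting reagent.
n(E) = (2/2) × 13.46 = 13.46 mol
mass = 13.46 × 263.80 = 3551 g

3550 g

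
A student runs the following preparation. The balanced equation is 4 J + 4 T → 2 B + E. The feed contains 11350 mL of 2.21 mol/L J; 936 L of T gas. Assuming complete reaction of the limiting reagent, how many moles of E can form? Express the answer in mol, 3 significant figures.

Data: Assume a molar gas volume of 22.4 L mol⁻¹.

6.27 mol

n(J) = 2.21 × 11350/1000 = 25.08 mol
n(T) = 936.0 / 22.4 = 41.79 mol
n/ν for J = 25.08/4 = 6.270
n/ν for T = 41.79/4 = 10.45
Smallest n/ν is J → limiting reagent.
n(E) = (1/4) × 25.08 = 6.270 mol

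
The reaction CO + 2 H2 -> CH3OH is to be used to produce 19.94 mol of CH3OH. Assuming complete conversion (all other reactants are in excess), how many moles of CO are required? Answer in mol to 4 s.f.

19.94 mol

n(CH3OH) = 19.94 mol
n(CO) = (1/1) × 19.94 = 19.94 mol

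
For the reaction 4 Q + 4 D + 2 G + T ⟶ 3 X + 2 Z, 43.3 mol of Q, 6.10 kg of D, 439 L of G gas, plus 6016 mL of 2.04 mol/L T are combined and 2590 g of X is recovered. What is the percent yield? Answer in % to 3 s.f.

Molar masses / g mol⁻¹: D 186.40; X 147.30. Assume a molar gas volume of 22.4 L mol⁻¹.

n(Q) = 43.30 mol
n(D) = 6.100×1000 / 186.40 = 32.73 mol
n(G) = 439.0 / 22.4 = 19.60 mol
n(T) = 2.04 × 6016/1000 = 12.27 mol
n/ν for Q = 43.30/4 = 10.83
n/ν for D = 32.73/4 = 8.183
n/ν for G = 19.60/2 = 9.800
n/ν for T = 12.27/1 = 12.27
Smallest n/ν is D → limiting reagent.
theoretical n(X) = (3/4) × 32.73 = 24.55 mol → 3616 g
% yield = 2590 / 3616 × 100 = 71.63 %

71.6 %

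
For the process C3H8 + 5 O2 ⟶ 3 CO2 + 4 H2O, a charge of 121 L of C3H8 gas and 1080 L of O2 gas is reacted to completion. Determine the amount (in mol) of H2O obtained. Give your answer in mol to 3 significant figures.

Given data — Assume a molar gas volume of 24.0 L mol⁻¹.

20.2 mol

n(C3H8) = 121.0 / 24.0 = 5.042 mol
n(O2) = 1080 / 24.0 = 45.00 mol
n/ν for C3H8 = 5.042/1 = 5.042
n/ν for O2 = 45.00/5 = 9.000
Smallest n/ν is C3H8 → limiting reagent.
n(H2O) = (4/1) × 5.042 = 20.17 mol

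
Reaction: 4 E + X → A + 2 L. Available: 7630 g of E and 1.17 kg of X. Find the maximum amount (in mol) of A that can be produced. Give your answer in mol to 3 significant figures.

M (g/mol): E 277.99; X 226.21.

n(E) = 7630 / 277.99 = 27.45 mol
n(X) = 1.170×1000 / 226.21 = 5.172 mol
n/ν for E = 27.45/4 = 6.863
n/ν for X = 5.172/1 = 5.172
Smallest n/ν is X → limiting reagent.
n(A) = (1/1) × 5.172 = 5.172 mol

5.17 mol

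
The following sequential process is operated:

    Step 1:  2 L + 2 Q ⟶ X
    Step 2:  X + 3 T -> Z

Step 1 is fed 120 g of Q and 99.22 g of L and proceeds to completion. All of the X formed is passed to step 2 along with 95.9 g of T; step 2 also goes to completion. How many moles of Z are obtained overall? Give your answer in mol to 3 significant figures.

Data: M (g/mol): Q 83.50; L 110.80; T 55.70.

Step 1:
n(Q) = 120.0 / 83.50 = 1.437 mol
n(L) = 99.22 / 110.80 = 0.8955 mol
n/ν for Q = 1.437/2 = 0.7185
n/ν for L = 0.8955/2 = 0.4478
Smallest n/ν is L → limiting reagent.
n(X) produced = (1/2) × 0.8955 = 0.4478 mol
Step 2:
n(X) available = 0.4478 mol
n(T) = 95.90 / 55.70 = 1.722 mol
n/ν for X = 0.4478/1 = 0.4478
n/ν for T = 1.722/3 = 0.5740
Smallest n/ν is X → limiting reagent.
n(Z) = (1/1) × 0.4478 = 0.4478 mol

0.448 mol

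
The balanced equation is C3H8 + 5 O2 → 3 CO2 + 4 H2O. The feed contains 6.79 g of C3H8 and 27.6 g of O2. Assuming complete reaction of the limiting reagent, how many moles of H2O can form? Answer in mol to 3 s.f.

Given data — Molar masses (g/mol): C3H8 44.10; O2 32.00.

n(C3H8) = 6.790 / 44.10 = 0.1540 mol
n(O2) = 27.60 / 32.00 = 0.8625 mol
n/ν → C3H8: 0.1540, O2: 0.1725; C3H8 is limiting.
n(H2O) = (4/1) × 0.1540 = 0.6160 mol

0.616 mol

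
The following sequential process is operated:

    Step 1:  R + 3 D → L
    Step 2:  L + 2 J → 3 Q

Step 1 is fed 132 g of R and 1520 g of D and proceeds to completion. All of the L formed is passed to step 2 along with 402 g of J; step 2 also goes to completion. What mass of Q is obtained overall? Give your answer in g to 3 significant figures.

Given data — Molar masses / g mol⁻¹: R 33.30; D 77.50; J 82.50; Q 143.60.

Step 1:
n(R) = 132.0 / 33.30 = 3.964 mol
n(D) = 1520 / 77.50 = 19.61 mol
n/ν → R: 3.964, D: 6.537; R is limiting.
n(L) produced = (1/1) × 3.964 = 3.964 mol
Step 2:
n(L) available = 3.964 mol
n(J) = 402.0 / 82.50 = 4.873 mol
n/ν → L: 3.964, J: 2.437; J is limiting.
n(Q) = (3/2) × 4.873 = 7.310 mol
mass = 7.310 × 143.60 = 1050 g

1050 g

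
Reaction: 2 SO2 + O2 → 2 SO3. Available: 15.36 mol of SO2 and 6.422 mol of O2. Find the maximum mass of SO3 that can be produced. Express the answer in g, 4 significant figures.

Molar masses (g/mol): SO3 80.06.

1028 g

n(SO2) = 15.36 mol
n(O2) = 6.422 mol
n/ν for SO2 = 15.36/2 = 7.680
n/ν for O2 = 6.422/1 = 6.422
Smallest n/ν is O2 → limiting reagent.
n(SO3) = (2/1) × 6.422 = 12.84 mol
mass = 12.84 × 80.06 = 1028 g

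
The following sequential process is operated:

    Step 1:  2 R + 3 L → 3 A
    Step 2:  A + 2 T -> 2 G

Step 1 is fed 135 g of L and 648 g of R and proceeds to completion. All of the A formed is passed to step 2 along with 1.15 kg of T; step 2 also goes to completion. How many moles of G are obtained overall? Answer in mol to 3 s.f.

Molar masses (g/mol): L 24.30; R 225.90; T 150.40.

7.65 mol

Step 1:
n(L) = 135.0 / 24.30 = 5.556 mol
n(R) = 648.0 / 225.90 = 2.869 mol
n/ν for L = 5.556/3 = 1.852
n/ν for R = 2.869/2 = 1.435
Smallest n/ν is R → limiting reagent.
n(A) produced = (3/2) × 2.869 = 4.304 mol
Step 2:
n(A) available = 4.304 mol
n(T) = 1.150×1000 / 150.40 = 7.646 mol
n/ν for A = 4.304/1 = 4.304
n/ν for T = 7.646/2 = 3.823
Smallest n/ν is T → limiting reagent.
n(G) = (2/2) × 7.646 = 7.646 mol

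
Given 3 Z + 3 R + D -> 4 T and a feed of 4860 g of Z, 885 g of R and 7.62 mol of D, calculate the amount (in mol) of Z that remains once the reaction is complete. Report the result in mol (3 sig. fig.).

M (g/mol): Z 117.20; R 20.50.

18.6 mol

n(Z) = 4860 / 117.20 = 41.47 mol
n(R) = 885.0 / 20.50 = 43.17 mol
n(D) = 7.620 mol
n/ν → Z: 13.82, R: 14.39, D: 7.620; D is limiting.
Z consumed = (3/1) × 7.620 = 22.86 mol
Z remaining = 41.47 − 22.86 = 18.61 mol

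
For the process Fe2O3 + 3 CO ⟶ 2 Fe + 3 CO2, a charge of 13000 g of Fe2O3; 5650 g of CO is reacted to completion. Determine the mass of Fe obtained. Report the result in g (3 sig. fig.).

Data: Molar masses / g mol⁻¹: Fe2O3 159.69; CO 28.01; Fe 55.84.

7510 g

n(Fe2O3) = 13000 / 159.69 = 81.41 mol
n(CO) = 5650 / 28.01 = 201.7 mol
n/ν for Fe2O3 = 81.41/1 = 81.41
n/ν for CO = 201.7/3 = 67.23
Smallest n/ν is CO → limiting reagent.
n(Fe) = (2/3) × 201.7 = 134.5 mol
mass = 134.5 × 55.84 = 7510 g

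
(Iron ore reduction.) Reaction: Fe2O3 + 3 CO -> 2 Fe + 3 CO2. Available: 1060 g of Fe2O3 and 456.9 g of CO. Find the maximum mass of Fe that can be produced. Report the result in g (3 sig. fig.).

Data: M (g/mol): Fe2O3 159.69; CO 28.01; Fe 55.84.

607 g

n(Fe2O3) = 1060 / 159.69 = 6.638 mol
n(CO) = 456.9 / 28.01 = 16.31 mol
n/ν for Fe2O3 = 6.638/1 = 6.638
n/ν for CO = 16.31/3 = 5.437
Smallest n/ν is CO → limiting reagent.
n(Fe) = (2/3) × 16.31 = 10.87 mol
mass = 10.87 × 55.84 = 607.0 g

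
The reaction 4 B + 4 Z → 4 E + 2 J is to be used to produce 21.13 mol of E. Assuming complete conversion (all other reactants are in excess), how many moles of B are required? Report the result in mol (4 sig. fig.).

21.13 mol

n(E) = 21.13 mol
n(B) = (4/4) × 21.13 = 21.13 mol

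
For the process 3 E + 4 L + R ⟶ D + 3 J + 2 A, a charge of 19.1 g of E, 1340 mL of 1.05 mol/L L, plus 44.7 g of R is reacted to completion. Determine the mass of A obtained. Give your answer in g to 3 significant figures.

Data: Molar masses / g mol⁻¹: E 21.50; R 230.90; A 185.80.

n(E) = 19.10 / 21.50 = 0.8884 mol
n(L) = 1.05 × 1340/1000 = 1.407 mol
n(R) = 44.70 / 230.90 = 0.1936 mol
n/ν for E = 0.8884/3 = 0.2961
n/ν for L = 1.407/4 = 0.3518
n/ν for R = 0.1936/1 = 0.1936
Smallest n/ν is R → limiting reagent.
n(A) = (2/1) × 0.1936 = 0.3872 mol
mass = 0.3872 × 185.80 = 71.94 g

71.9 g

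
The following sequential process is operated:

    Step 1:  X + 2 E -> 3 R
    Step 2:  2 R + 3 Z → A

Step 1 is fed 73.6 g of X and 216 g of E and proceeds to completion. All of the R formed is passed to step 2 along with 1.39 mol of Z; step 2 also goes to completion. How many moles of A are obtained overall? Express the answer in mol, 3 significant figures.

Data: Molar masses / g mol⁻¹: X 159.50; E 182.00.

0.463 mol

Step 1:
n(X) = 73.60 / 159.50 = 0.4614 mol
n(E) = 216.0 / 182.00 = 1.187 mol
n/ν for X = 0.4614/1 = 0.4614
n/ν for E = 1.187/2 = 0.5935
Smallest n/ν is X → limiting reagent.
n(R) produced = (3/1) × 0.4614 = 1.384 mol
Step 2:
n(R) available = 1.384 mol
n(Z) = 1.390 mol
n/ν for R = 1.384/2 = 0.6920
n/ν for Z = 1.390/3 = 0.4633
Smallest n/ν is Z → limiting reagent.
n(A) = (1/3) × 1.390 = 0.4633 mol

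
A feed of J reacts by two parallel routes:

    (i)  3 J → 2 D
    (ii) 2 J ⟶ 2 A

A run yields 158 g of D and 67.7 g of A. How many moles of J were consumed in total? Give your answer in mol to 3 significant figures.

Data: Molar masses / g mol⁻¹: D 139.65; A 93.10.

2.42 mol

n(D) = 158 / 139.65 = 1.131 mol
n(A) = 67.7 / 93.10 = 0.7272 mol
n(J) via (i) = (3/2)×1.131 = 1.697 mol
n(J) via (ii) = (2/2)×0.7272 = 0.7272 mol
total n(J) = 1.697 + 0.7272 = 2.424 mol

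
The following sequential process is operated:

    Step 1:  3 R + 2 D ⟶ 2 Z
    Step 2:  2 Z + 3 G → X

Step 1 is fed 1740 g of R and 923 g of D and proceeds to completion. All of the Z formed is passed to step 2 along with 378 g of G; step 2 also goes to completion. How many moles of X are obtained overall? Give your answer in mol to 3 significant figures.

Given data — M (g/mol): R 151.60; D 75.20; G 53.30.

Step 1:
n(R) = 1740 / 151.60 = 11.48 mol
n(D) = 923.0 / 75.20 = 12.27 mol
n/ν → R: 3.827, D: 6.135; R is limiting.
n(Z) produced = (2/3) × 11.48 = 7.653 mol
Step 2:
n(Z) available = 7.653 mol
n(G) = 378.0 / 53.30 = 7.092 mol
n/ν → Z: 3.827, G: 2.364; G is limiting.
n(X) = (1/3) × 7.092 = 2.364 mol

2.36 mol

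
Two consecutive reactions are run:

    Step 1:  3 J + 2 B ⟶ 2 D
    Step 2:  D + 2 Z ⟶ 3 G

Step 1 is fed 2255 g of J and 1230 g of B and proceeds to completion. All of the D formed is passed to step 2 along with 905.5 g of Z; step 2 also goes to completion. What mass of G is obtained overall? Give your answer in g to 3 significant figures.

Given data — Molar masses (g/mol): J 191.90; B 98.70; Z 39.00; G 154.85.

Step 1:
n(J) = 2255 / 191.90 = 11.75 mol
n(B) = 1230 / 98.70 = 12.46 mol
n/ν for J = 11.75/3 = 3.917
n/ν for B = 12.46/2 = 6.230
Smallest n/ν is J → limiting reagent.
n(D) produced = (2/3) × 11.75 = 7.833 mol
Step 2:
n(D) available = 7.833 mol
n(Z) = 905.5 / 39.00 = 23.22 mol
n/ν for D = 7.833/1 = 7.833
n/ν for Z = 23.22/2 = 11.61
Smallest n/ν is D → limiting reagent.
n(G) = (3/1) × 7.833 = 23.50 mol
mass = 23.50 × 154.85 = 3639 g

3640 g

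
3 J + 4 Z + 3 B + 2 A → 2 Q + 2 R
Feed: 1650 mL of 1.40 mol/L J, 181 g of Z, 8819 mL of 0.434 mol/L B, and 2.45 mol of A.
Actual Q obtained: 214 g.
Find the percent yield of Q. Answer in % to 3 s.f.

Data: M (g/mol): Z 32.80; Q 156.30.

n(J) = 1.40 × 1650/1000 = 2.310 mol
n(Z) = 181.0 / 32.80 = 5.518 mol
n(B) = 0.434 × 8819/1000 = 3.827 mol
n(A) = 2.450 mol
n/ν for J = 2.310/3 = 0.7700
n/ν for Z = 5.518/4 = 1.380
n/ν for B = 3.827/3 = 1.276
n/ν for A = 2.450/2 = 1.225
Smallest n/ν is J → limiting reagent.
theoretical n(Q) = (2/3) × 2.310 = 1.540 mol → 240.7 g
% yield = 214 / 240.7 × 100 = 88.91 %

88.9 %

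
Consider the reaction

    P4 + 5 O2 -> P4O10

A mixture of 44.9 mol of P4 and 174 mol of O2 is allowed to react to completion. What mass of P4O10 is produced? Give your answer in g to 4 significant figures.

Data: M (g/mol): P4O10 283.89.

9879 g

n(P4) = 44.90 mol
n(O2) = 174.0 mol
n/ν for P4 = 44.90/1 = 44.90
n/ν for O2 = 174.0/5 = 34.80
Smallest n/ν is O2 → limiting reagent.
n(P4O10) = (1/5) × 174.0 = 34.80 mol
mass = 34.80 × 283.89 = 9879 g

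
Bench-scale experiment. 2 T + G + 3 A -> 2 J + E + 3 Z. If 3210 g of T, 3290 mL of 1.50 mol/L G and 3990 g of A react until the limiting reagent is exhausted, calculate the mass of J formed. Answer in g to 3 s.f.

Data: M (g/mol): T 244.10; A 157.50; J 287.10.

2830 g

n(T) = 3210 / 244.10 = 13.15 mol
n(G) = 1.50 × 3290/1000 = 4.935 mol
n(A) = 3990 / 157.50 = 25.33 mol
n/ν for T = 13.15/2 = 6.575
n/ν for G = 4.935/1 = 4.935
n/ν for A = 25.33/3 = 8.443
Smallest n/ν is G → limiting reagent.
n(J) = (2/1) × 4.935 = 9.870 mol
mass = 9.870 × 287.10 = 2834 g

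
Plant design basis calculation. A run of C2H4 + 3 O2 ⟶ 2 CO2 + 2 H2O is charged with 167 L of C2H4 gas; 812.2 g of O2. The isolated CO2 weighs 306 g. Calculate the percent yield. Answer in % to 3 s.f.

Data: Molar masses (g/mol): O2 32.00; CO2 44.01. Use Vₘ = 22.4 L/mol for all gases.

n(C2H4) = 167.0 / 22.4 = 7.455 mol
n(O2) = 812.2 / 32.00 = 25.38 mol
n/ν for C2H4 = 7.455/1 = 7.455
n/ν for O2 = 25.38/3 = 8.460
Smallest n/ν is C2H4 → limiting reagent.
theoretical n(CO2) = (2/1) × 7.455 = 14.91 mol → 656.2 g
% yield = 306 / 656.2 × 100 = 46.63 %

46.6 %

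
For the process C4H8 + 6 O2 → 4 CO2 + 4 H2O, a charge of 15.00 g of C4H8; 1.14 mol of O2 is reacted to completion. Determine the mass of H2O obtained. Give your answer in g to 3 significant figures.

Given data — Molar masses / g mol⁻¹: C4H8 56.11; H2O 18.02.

13.7 g

n(C4H8) = 15.00 / 56.11 = 0.2673 mol
n(O2) = 1.140 mol
n/ν for C4H8 = 0.2673/1 = 0.2673
n/ν for O2 = 1.140/6 = 0.1900
Smallest n/ν is O2 → limiting reagent.
n(H2O) = (4/6) × 1.140 = 0.7600 mol
mass = 0.7600 × 18.02 = 13.70 g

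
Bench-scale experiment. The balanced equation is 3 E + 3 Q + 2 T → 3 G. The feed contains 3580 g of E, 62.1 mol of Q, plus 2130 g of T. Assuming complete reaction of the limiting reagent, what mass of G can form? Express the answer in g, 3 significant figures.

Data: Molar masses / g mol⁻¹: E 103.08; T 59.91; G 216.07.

7500 g

n(E) = 3580 / 103.08 = 34.73 mol
n(Q) = 62.10 mol
n(T) = 2130 / 59.91 = 35.55 mol
n/ν for E = 34.73/3 = 11.58
n/ν for Q = 62.10/3 = 20.70
n/ν for T = 35.55/2 = 17.78
Smallest n/ν is E → limiting reagent.
n(G) = (3/3) × 34.73 = 34.73 mol
mass = 34.73 × 216.07 = 7504 g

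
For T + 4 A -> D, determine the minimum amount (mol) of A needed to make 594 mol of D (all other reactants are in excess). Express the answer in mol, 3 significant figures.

2380 mol

n(D) = 594.0 mol
n(A) = (4/1) × 594.0 = 2376 mol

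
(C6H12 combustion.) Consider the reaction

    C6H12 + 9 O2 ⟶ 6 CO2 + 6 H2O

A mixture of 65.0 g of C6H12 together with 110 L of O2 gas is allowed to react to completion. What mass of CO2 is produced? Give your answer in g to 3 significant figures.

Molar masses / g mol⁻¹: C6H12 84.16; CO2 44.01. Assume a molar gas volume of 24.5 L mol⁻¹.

n(C6H12) = 65.00 / 84.16 = 0.7723 mol
n(O2) = 110.0 / 24.5 = 4.490 mol
n/ν → C6H12: 0.7723, O2: 0.4989; O2 is limiting.
n(CO2) = (6/9) × 4.490 = 2.993 mol
mass = 2.993 × 44.01 = 131.7 g

132 g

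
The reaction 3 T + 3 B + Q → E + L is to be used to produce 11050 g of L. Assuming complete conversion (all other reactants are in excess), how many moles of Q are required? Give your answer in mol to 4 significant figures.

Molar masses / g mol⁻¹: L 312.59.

n(L) = 11050 / 312.59 = 35.35 mol
n(Q) = (1/1) × 35.35 = 35.35 mol

35.35 mol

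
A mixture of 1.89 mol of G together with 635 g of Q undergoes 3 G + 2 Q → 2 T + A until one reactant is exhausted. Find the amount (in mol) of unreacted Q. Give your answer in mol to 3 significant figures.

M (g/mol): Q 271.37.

1.08 mol

n(G) = 1.890 mol
n(Q) = 635.0 / 271.37 = 2.340 mol
n/ν for G = 1.890/3 = 0.6300
n/ν for Q = 2.340/2 = 1.170
Smallest n/ν is G → limiting reagent.
Q consumed = (2/3) × 1.890 = 1.260 mol
Q remaining = 2.340 − 1.260 = 1.080 mol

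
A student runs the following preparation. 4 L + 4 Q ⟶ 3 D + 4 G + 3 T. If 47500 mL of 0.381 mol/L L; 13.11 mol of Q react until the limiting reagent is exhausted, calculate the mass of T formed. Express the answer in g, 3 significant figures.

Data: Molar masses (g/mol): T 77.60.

763 g

n(L) = 0.381 × 47500/1000 = 18.10 mol
n(Q) = 13.11 mol
n/ν for L = 18.10/4 = 4.525
n/ν for Q = 13.11/4 = 3.278
Smallest n/ν is Q → limiting reagent.
n(T) = (3/4) × 13.11 = 9.833 mol
mass = 9.833 × 77.60 = 763.0 g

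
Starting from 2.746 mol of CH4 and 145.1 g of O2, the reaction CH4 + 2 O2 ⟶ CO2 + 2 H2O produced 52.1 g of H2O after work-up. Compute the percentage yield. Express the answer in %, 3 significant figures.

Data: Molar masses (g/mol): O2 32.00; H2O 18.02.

n(CH4) = 2.746 mol
n(O2) = 145.1 / 32.00 = 4.534 mol
n/ν → CH4: 2.746, O2: 2.267; O2 is limiting.
theoretical n(H2O) = (2/2) × 4.534 = 4.534 mol → 81.70 g
% yield = 52.1 / 81.70 × 100 = 63.77 %

63.8 %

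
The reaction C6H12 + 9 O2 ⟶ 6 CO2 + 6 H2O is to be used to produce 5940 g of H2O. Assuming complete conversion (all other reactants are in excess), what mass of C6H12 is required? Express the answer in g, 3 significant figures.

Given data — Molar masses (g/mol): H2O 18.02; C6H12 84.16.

n(H2O) = 5940 / 18.02 = 329.6 mol
n(C6H12) = (1/6) × 329.6 = 54.93 mol
mass = 54.93 × 84.16 = 4623 g

4620 g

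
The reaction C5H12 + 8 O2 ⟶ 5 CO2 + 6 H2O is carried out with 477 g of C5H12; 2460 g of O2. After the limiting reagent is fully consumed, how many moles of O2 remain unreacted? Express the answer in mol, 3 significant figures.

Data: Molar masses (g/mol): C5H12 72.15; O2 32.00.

n(C5H12) = 477.0 / 72.15 = 6.611 mol
n(O2) = 2460 / 32.00 = 76.88 mol
n/ν for C5H12 = 6.611/1 = 6.611
n/ν for O2 = 76.88/8 = 9.610
Smallest n/ν is C5H12 → limiting reagent.
O2 consumed = (8/1) × 6.611 = 52.89 mol
O2 remaining = 76.88 − 52.89 = 23.99 mol

24.0 mol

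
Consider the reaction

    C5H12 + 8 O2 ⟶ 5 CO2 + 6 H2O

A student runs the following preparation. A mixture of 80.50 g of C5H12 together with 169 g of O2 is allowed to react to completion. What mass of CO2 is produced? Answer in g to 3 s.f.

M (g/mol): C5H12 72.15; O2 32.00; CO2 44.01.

n(C5H12) = 80.50 / 72.15 = 1.116 mol
n(O2) = 169.0 / 32.00 = 5.281 mol
n/ν for C5H12 = 1.116/1 = 1.116
n/ν for O2 = 5.281/8 = 0.6601
Smallest n/ν is O2 → limiting reagent.
n(CO2) = (5/8) × 5.281 = 3.301 mol
mass = 3.301 × 44.01 = 145.3 g

145 g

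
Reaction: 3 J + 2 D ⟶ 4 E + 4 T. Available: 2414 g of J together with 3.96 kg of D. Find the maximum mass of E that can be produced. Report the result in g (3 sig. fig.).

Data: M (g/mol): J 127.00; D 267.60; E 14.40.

n(J) = 2414 / 127.00 = 19.01 mol
n(D) = 3.960×1000 / 267.60 = 14.80 mol
n/ν for J = 19.01/3 = 6.337
n/ν for D = 14.80/2 = 7.400
Smallest n/ν is J → limiting reagent.
n(E) = (4/3) × 19.01 = 25.35 mol
mass = 25.35 × 14.40 = 365.0 g

365 g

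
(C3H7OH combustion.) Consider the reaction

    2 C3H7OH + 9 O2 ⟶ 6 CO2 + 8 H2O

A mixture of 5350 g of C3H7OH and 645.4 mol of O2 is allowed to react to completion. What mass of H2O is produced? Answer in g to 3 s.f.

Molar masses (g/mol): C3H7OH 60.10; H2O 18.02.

6420 g

n(C3H7OH) = 5350 / 60.10 = 89.02 mol
n(O2) = 645.4 mol
n/ν for C3H7OH = 89.02/2 = 44.51
n/ν for O2 = 645.4/9 = 71.71
Smallest n/ν is C3H7OH → limiting reagent.
n(H2O) = (8/2) × 89.02 = 356.1 mol
mass = 356.1 × 18.02 = 6417 g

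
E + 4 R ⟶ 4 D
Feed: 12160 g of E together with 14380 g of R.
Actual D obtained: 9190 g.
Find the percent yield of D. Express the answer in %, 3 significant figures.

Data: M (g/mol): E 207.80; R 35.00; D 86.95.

n(E) = 12160 / 207.80 = 58.52 mol
n(R) = 14380 / 35.00 = 410.9 mol
n/ν → E: 58.52, R: 102.7; E is limiting.
theoretical n(D) = (4/1) × 58.52 = 234.1 mol → 20350 g
% yield = 9190 / 20350 × 100 = 45.16 %

45.2 %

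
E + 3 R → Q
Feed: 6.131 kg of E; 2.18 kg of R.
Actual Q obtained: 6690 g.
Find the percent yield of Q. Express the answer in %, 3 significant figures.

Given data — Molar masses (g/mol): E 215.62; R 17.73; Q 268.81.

n(E) = 6.131×1000 / 215.62 = 28.43 mol
n(R) = 2.180×1000 / 17.73 = 123.0 mol
n/ν → E: 28.43, R: 41.00; E is limiting.
theoretical n(Q) = (1/1) × 28.43 = 28.43 mol → 7642 g
% yield = 6690 / 7642 × 100 = 87.54 %

87.5 %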